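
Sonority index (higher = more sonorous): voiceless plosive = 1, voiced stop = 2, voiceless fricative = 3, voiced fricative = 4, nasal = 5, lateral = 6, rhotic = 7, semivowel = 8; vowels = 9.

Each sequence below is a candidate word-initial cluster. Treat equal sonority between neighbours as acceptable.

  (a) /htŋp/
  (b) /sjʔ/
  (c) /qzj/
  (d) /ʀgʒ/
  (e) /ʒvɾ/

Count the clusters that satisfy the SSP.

2

(a) sonority 3-1-5-1: ill-formed.
(b) sonority 3-8-1: ill-formed.
(c) sonority 1-4-8: well-formed.
(d) sonority 7-2-4: ill-formed.
(e) sonority 4-4-7: well-formed.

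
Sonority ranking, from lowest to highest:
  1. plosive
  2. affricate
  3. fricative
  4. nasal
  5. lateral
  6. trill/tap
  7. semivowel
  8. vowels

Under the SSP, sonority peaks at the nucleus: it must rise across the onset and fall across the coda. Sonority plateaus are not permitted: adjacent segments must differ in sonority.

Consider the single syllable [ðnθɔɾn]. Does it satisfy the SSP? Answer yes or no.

no

Onset: /ð/ is a fricative (sonority 3), /n/ is a nasal (sonority 4), /θ/ is a fricative (sonority 3); then the nucleus /ɔ/ (sonority 8).
Onset profile 3-4-3-8 — does not strictly rise throughout.
Coda: /ɾ/ is a trill/tap (sonority 6), /n/ is a nasal (sonority 4).
Coda profile 8-6-4 — falls from the nucleus.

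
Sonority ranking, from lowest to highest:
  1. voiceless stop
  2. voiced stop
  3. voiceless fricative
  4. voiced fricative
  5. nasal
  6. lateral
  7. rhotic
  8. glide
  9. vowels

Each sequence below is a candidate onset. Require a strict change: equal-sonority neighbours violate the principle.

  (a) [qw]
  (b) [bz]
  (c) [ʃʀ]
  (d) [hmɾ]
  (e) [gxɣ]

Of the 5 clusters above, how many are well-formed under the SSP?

5

(a) 1-8 → obeys
(b) 2-4 → obeys
(c) 3-7 → obeys
(d) 3-5-7 → obeys
(e) 2-3-4 → obeys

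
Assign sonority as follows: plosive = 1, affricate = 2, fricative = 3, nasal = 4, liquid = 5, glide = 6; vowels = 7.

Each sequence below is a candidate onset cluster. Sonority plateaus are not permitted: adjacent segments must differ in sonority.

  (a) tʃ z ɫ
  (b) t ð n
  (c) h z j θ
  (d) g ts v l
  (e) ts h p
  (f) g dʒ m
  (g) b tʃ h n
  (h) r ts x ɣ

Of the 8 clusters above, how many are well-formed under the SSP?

5

(a) sonority 2-3-5: well-formed.
(b) sonority 1-3-4: well-formed.
(c) sonority 3-3-6-3: ill-formed.
(d) sonority 1-2-3-5: well-formed.
(e) sonority 2-3-1: ill-formed.
(f) sonority 1-2-4: well-formed.
(g) sonority 1-2-3-4: well-formed.
(h) sonority 5-2-3-3: ill-formed.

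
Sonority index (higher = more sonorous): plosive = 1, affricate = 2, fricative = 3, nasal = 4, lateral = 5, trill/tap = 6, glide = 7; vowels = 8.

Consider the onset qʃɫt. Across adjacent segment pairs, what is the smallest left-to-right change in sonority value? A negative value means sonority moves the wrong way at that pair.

-4

/q/ is a plosive (sonority 1).
/ʃ/ is a fricative (sonority 3).
/ɫ/ is a lateral (sonority 5).
/t/ is a plosive (sonority 1).
/q/→/ʃ/: change +2.
/ʃ/→/ɫ/: change +2.
/ɫ/→/t/: change -4.
Minimum = -4.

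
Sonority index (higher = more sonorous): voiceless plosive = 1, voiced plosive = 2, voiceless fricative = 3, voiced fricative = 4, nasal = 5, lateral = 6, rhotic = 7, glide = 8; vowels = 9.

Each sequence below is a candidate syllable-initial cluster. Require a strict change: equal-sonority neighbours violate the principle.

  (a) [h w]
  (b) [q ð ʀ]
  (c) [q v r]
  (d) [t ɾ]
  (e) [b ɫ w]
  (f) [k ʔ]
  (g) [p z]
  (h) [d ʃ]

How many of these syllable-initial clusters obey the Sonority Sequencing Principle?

(a) 3-8 → obeys
(b) 1-4-7 → obeys
(c) 1-4-7 → obeys
(d) 1-7 → obeys
(e) 2-6-8 → obeys
(f) 1-1 → violates
(g) 1-4 → obeys
(h) 2-3 → obeys

7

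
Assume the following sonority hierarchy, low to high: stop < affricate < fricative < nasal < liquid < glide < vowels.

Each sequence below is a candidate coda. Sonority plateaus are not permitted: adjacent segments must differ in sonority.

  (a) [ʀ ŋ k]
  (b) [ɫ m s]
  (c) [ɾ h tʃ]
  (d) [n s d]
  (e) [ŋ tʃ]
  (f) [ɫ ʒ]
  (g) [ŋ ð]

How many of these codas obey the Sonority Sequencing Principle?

(a) [ʀ ŋ k]: profile 5-4-1 — obeys.
(b) [ɫ m s]: profile 5-4-3 — obeys.
(c) [ɾ h tʃ]: profile 5-3-2 — obeys.
(d) [n s d]: profile 4-3-1 — obeys.
(e) [ŋ tʃ]: profile 4-2 — obeys.
(f) [ɫ ʒ]: profile 5-3 — obeys.
(g) [ŋ ð]: profile 4-3 — obeys.

7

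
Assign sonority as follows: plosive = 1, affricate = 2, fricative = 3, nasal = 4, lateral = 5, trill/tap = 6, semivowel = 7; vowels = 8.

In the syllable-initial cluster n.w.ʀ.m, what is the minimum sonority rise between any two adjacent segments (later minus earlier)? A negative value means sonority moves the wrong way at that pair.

-2

/n/ is a nasal (sonority 4).
/w/ is a semivowel (sonority 7).
/ʀ/ is a trill/tap (sonority 6).
/m/ is a nasal (sonority 4).
/n/→/w/: change +3.
/w/→/ʀ/: change -1.
/ʀ/→/m/: change -2.
Minimum = -2.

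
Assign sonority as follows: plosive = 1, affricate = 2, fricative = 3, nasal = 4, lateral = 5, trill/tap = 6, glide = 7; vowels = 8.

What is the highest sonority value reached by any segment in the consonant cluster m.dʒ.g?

/m/ is a nasal (sonority 4).
/dʒ/ is an affricate (sonority 2).
/g/ is a plosive (sonority 1).
The maximum is 4.

4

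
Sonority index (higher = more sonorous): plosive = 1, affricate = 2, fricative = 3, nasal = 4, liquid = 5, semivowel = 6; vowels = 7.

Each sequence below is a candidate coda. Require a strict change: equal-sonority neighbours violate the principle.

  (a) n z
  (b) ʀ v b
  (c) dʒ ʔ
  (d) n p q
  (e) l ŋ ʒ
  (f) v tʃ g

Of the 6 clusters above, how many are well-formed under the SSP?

(a) sonority 4-3: well-formed.
(b) sonority 5-3-1: well-formed.
(c) sonority 2-1: well-formed.
(d) sonority 4-1-1: ill-formed.
(e) sonority 5-4-3: well-formed.
(f) sonority 3-2-1: well-formed.

5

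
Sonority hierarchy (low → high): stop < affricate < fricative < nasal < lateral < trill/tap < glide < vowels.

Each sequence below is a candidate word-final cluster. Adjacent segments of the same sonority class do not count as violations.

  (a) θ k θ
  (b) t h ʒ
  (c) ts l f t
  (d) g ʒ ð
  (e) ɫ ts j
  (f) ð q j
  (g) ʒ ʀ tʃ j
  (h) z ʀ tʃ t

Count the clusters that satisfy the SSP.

0

(a) 3-1-3 → violates
(b) 1-3-3 → violates
(c) 2-5-3-1 → violates
(d) 1-3-3 → violates
(e) 5-2-7 → violates
(f) 3-1-7 → violates
(g) 3-6-2-7 → violates
(h) 3-6-2-1 → violates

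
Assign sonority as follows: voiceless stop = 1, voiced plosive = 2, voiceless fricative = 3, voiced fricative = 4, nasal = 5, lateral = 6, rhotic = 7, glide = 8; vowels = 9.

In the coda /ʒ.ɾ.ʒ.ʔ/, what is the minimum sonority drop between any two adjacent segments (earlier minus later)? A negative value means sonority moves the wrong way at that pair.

-3

/ʒ/: voiced fricative = 4.
/ɾ/: rhotic = 7.
/ʒ/: voiced fricative = 4.
/ʔ/: voiceless stop = 1.
/ʒ/→/ɾ/: change -3.
/ɾ/→/ʒ/: change +3.
/ʒ/→/ʔ/: change +3.
Minimum = -3.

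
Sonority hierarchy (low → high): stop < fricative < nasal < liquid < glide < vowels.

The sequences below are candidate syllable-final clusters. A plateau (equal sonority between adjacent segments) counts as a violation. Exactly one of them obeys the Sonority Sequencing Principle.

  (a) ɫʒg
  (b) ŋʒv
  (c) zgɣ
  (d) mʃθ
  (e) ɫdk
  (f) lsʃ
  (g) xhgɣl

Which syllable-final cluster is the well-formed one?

(a) 4-2-1 → obeys
(b) 3-2-2 → violates
(c) 2-1-2 → violates
(d) 3-2-2 → violates
(e) 4-1-1 → violates
(f) 4-2-2 → violates
(g) 2-2-1-2-4 → violates

a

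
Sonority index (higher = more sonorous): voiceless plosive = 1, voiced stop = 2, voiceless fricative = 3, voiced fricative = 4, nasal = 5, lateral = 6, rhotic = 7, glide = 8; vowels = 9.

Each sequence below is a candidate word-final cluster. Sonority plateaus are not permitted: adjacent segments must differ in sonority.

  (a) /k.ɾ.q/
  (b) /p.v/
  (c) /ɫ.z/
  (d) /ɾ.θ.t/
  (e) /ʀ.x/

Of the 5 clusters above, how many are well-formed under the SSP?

3

(a) sonority 1-7-1: ill-formed.
(b) sonority 1-4: ill-formed.
(c) sonority 6-4: well-formed.
(d) sonority 7-3-1: well-formed.
(e) sonority 7-3: well-formed.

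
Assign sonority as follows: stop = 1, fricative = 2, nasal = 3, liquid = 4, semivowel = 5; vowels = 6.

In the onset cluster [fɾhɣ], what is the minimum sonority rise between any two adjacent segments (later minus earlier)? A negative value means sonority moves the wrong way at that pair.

/f/ — fricative, sonority 2.
/ɾ/ — liquid, sonority 4.
/h/ — fricative, sonority 2.
/ɣ/ — fricative, sonority 2.
/f/→/ɾ/: change +2.
/ɾ/→/h/: change -2.
/h/→/ɣ/: change +0.
Minimum = -2.

-2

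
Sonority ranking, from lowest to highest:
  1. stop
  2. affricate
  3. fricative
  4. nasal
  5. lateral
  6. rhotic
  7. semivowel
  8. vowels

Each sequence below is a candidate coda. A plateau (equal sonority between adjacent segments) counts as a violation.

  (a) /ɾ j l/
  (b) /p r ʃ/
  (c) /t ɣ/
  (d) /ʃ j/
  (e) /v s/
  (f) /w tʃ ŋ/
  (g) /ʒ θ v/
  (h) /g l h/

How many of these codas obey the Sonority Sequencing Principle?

(a) /ɾ j l/: profile 6-7-5 — violates.
(b) /p r ʃ/: profile 1-6-3 — violates.
(c) /t ɣ/: profile 1-3 — violates.
(d) /ʃ j/: profile 3-7 — violates.
(e) /v s/: profile 3-3 — violates.
(f) /w tʃ ŋ/: profile 7-2-4 — violates.
(g) /ʒ θ v/: profile 3-3-3 — violates.
(h) /g l h/: profile 1-5-3 — violates.

0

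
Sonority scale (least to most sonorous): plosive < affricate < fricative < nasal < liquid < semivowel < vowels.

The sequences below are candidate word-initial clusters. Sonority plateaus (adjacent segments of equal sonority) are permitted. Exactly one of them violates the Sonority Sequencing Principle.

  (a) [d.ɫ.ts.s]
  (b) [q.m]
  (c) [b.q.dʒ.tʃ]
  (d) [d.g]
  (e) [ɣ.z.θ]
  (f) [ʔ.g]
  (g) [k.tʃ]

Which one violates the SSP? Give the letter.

a

(a) [d.ɫ.ts.s]: profile 1-5-2-3 — violates.
(b) [q.m]: profile 1-4 — obeys.
(c) [b.q.dʒ.tʃ]: profile 1-1-2-2 — obeys.
(d) [d.g]: profile 1-1 — obeys.
(e) [ɣ.z.θ]: profile 3-3-3 — obeys.
(f) [ʔ.g]: profile 1-1 — obeys.
(g) [k.tʃ]: profile 1-2 — obeys.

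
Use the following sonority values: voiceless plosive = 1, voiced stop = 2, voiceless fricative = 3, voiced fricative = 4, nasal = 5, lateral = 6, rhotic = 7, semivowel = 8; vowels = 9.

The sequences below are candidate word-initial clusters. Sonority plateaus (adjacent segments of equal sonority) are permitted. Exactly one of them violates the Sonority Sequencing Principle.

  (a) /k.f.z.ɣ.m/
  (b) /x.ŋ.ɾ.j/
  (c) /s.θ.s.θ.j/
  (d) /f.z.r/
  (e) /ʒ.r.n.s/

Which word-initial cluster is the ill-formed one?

(a) /k.f.z.ɣ.m/: profile 1-3-4-4-5 — obeys.
(b) /x.ŋ.ɾ.j/: profile 3-5-7-8 — obeys.
(c) /s.θ.s.θ.j/: profile 3-3-3-3-8 — obeys.
(d) /f.z.r/: profile 3-4-7 — obeys.
(e) /ʒ.r.n.s/: profile 4-7-5-3 — violates.

e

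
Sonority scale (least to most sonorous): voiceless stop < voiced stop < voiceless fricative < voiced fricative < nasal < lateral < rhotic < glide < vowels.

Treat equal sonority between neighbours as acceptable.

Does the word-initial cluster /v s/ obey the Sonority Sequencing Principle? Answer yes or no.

no

/v/: voiced fricative = 4.
/s/: voiceless fricative = 3.
The profile is 4-3. Between /v/ (4) and /s/ (3) sonority does not rise, so the cluster violates the SSP.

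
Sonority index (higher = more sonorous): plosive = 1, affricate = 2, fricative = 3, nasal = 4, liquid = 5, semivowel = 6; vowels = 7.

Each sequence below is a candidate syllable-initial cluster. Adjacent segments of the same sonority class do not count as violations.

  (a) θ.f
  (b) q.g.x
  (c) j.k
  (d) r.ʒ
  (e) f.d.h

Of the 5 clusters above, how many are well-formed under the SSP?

(a) 3-3 → obeys
(b) 1-1-3 → obeys
(c) 6-1 → violates
(d) 5-3 → violates
(e) 3-1-3 → violates

2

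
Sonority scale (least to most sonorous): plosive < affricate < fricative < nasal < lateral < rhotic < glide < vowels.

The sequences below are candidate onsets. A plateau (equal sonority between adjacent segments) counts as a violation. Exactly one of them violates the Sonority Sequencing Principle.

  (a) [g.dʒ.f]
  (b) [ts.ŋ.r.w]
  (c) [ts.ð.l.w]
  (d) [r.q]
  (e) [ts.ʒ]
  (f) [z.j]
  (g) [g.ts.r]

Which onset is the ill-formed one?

d

(a) sonority 1-2-3: well-formed.
(b) sonority 2-4-6-7: well-formed.
(c) sonority 2-3-5-7: well-formed.
(d) sonority 6-1: ill-formed.
(e) sonority 2-3: well-formed.
(f) sonority 3-7: well-formed.
(g) sonority 1-2-6: well-formed.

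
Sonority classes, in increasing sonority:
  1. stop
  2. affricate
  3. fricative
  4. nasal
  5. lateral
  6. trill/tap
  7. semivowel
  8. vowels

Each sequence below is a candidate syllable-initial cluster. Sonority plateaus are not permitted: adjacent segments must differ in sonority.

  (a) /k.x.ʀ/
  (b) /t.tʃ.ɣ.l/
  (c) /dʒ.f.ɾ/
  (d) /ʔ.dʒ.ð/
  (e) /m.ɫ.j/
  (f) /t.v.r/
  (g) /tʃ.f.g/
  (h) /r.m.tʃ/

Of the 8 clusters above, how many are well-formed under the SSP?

(a) sonority 1-3-6: well-formed.
(b) sonority 1-2-3-5: well-formed.
(c) sonority 2-3-6: well-formed.
(d) sonority 1-2-3: well-formed.
(e) sonority 4-5-7: well-formed.
(f) sonority 1-3-6: well-formed.
(g) sonority 2-3-1: ill-formed.
(h) sonority 6-4-2: ill-formed.

6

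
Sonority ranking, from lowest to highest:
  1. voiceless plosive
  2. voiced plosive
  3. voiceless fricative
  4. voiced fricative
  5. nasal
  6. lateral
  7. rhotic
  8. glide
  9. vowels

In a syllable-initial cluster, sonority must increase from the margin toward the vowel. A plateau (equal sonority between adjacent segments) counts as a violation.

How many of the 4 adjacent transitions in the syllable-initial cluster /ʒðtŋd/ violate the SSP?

3

/ʒ/ — voiced fricative, sonority 4.
/ð/ — voiced fricative, sonority 4.
/t/ — voiceless plosive, sonority 1.
/ŋ/ — nasal, sonority 5.
/d/ — voiced plosive, sonority 2.
/ʒ/→/ð/: 4→4 (plateau) — violation.
/ð/→/t/: 4→1 (does not rise) — violation.
/t/→/ŋ/: 1→5 (rises) — ok.
/ŋ/→/d/: 5→2 (does not rise) — violation.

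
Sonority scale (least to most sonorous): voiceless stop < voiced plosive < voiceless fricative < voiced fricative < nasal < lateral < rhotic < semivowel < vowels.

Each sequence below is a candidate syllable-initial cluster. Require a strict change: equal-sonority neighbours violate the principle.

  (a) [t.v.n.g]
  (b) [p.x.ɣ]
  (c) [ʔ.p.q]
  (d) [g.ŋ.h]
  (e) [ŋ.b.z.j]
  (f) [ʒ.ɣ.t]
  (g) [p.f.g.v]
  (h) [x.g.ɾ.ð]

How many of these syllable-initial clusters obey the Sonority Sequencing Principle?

1

(a) sonority 1-4-5-2: ill-formed.
(b) sonority 1-3-4: well-formed.
(c) sonority 1-1-1: ill-formed.
(d) sonority 2-5-3: ill-formed.
(e) sonority 5-2-4-8: ill-formed.
(f) sonority 4-4-1: ill-formed.
(g) sonority 1-3-2-4: ill-formed.
(h) sonority 3-2-7-4: ill-formed.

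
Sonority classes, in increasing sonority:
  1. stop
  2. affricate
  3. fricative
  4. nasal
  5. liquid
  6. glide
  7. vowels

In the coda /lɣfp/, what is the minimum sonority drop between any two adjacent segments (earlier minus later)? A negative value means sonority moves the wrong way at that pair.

/l/ — liquid, sonority 5.
/ɣ/ — fricative, sonority 3.
/f/ — fricative, sonority 3.
/p/ — stop, sonority 1.
/l/→/ɣ/: change +2.
/ɣ/→/f/: change +0.
/f/→/p/: change +2.
Minimum = 0.

0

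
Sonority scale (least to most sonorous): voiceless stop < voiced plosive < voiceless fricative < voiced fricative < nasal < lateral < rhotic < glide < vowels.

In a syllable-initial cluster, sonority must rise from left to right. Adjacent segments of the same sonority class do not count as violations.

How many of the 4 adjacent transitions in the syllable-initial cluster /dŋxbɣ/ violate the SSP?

2

/d/: voiced plosive = 2.
/ŋ/: nasal = 5.
/x/: voiceless fricative = 3.
/b/: voiced plosive = 2.
/ɣ/: voiced fricative = 4.
/d/→/ŋ/: 2→5 (rises) — ok.
/ŋ/→/x/: 5→3 (does not rise) — violation.
/x/→/b/: 3→2 (does not rise) — violation.
/b/→/ɣ/: 2→4 (rises) — ok.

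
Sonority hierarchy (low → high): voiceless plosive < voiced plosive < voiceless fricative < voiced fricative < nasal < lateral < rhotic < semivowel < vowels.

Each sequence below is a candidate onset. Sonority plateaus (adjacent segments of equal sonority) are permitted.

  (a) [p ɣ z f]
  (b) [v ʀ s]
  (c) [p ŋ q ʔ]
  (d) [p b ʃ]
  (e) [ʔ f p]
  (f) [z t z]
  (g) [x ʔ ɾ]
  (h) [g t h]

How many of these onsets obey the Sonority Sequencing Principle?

1

(a) [p ɣ z f]: profile 1-4-4-3 — violates.
(b) [v ʀ s]: profile 4-7-3 — violates.
(c) [p ŋ q ʔ]: profile 1-5-1-1 — violates.
(d) [p b ʃ]: profile 1-2-3 — obeys.
(e) [ʔ f p]: profile 1-3-1 — violates.
(f) [z t z]: profile 4-1-4 — violates.
(g) [x ʔ ɾ]: profile 3-1-7 — violates.
(h) [g t h]: profile 2-1-3 — violates.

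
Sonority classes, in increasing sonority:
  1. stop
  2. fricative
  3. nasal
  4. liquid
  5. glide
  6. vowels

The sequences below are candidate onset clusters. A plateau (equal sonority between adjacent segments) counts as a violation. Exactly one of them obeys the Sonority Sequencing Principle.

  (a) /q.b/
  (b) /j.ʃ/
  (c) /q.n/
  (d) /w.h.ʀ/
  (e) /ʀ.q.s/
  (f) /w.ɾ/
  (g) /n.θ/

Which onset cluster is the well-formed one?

c

(a) sonority 1-1: ill-formed.
(b) sonority 5-2: ill-formed.
(c) sonority 1-3: well-formed.
(d) sonority 5-2-4: ill-formed.
(e) sonority 4-1-2: ill-formed.
(f) sonority 5-4: ill-formed.
(g) sonority 3-2: ill-formed.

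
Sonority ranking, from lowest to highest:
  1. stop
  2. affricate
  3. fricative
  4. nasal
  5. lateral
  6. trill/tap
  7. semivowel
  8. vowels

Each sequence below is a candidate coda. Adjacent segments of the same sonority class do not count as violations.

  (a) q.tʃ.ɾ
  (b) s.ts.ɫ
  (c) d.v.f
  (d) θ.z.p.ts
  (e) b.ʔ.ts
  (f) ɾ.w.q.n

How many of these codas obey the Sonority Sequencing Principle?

0

(a) sonority 1-2-6: ill-formed.
(b) sonority 3-2-5: ill-formed.
(c) sonority 1-3-3: ill-formed.
(d) sonority 3-3-1-2: ill-formed.
(e) sonority 1-1-2: ill-formed.
(f) sonority 6-7-1-4: ill-formed.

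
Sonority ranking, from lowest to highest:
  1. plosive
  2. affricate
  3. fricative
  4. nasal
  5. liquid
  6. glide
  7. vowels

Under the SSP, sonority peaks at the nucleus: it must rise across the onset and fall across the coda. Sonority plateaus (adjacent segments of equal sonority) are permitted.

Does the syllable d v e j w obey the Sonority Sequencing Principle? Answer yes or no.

yes

Onset: /d/ is a plosive (sonority 1), /v/ is a fricative (sonority 3); then the nucleus /e/ (sonority 7).
Onset profile 1-3-7 — rises to the nucleus.
Coda: /j/ is a glide (sonority 6), /w/ is a glide (sonority 6).
Coda profile 7-6-6 — falls from the nucleus.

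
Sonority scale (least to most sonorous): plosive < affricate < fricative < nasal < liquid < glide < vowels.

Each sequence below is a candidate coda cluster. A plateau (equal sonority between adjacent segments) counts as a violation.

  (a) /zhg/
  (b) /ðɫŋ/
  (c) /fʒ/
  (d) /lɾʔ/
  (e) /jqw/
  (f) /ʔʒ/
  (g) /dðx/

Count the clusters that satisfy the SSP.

0

(a) 3-3-1 → violates
(b) 3-5-4 → violates
(c) 3-3 → violates
(d) 5-5-1 → violates
(e) 6-1-6 → violates
(f) 1-3 → violates
(g) 1-3-3 → violates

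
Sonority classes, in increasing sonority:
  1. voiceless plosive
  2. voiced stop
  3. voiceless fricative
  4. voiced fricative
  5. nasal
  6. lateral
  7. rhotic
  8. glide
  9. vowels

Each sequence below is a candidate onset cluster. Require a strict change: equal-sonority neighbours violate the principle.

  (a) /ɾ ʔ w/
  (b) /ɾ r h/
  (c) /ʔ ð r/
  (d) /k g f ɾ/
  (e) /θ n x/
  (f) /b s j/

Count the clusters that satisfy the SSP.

(a) 7-1-8 → violates
(b) 7-7-3 → violates
(c) 1-4-7 → obeys
(d) 1-2-3-7 → obeys
(e) 3-5-3 → violates
(f) 2-3-8 → obeys

3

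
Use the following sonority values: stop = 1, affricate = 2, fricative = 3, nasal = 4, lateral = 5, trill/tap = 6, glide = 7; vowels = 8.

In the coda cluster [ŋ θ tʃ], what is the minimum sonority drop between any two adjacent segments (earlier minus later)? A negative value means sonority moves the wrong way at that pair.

/ŋ/: nasal = 4.
/θ/: fricative = 3.
/tʃ/: affricate = 2.
/ŋ/→/θ/: change +1.
/θ/→/tʃ/: change +1.
Minimum = 1.

1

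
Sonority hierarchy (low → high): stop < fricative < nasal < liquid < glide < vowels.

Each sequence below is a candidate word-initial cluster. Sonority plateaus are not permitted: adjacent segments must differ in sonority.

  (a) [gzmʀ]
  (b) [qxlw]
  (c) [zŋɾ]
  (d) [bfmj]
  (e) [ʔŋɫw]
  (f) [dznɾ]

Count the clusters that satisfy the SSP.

(a) [gzmʀ]: profile 1-2-3-4 — obeys.
(b) [qxlw]: profile 1-2-4-5 — obeys.
(c) [zŋɾ]: profile 2-3-4 — obeys.
(d) [bfmj]: profile 1-2-3-5 — obeys.
(e) [ʔŋɫw]: profile 1-3-4-5 — obeys.
(f) [dznɾ]: profile 1-2-3-4 — obeys.

6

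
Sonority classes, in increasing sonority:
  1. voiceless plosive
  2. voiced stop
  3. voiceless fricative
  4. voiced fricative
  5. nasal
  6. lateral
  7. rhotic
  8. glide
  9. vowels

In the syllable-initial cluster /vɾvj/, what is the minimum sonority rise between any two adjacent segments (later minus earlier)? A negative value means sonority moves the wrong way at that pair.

-3

/v/ is a voiced fricative (sonority 4).
/ɾ/ is a rhotic (sonority 7).
/v/ is a voiced fricative (sonority 4).
/j/ is a glide (sonority 8).
/v/→/ɾ/: change +3.
/ɾ/→/v/: change -3.
/v/→/j/: change +4.
Minimum = -3.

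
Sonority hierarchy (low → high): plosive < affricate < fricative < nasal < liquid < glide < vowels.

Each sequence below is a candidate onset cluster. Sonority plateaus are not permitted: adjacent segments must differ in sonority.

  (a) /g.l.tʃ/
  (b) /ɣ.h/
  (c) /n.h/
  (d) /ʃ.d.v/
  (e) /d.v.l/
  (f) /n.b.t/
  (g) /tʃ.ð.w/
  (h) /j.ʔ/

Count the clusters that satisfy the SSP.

(a) /g.l.tʃ/: profile 1-5-2 — violates.
(b) /ɣ.h/: profile 3-3 — violates.
(c) /n.h/: profile 4-3 — violates.
(d) /ʃ.d.v/: profile 3-1-3 — violates.
(e) /d.v.l/: profile 1-3-5 — obeys.
(f) /n.b.t/: profile 4-1-1 — violates.
(g) /tʃ.ð.w/: profile 2-3-6 — obeys.
(h) /j.ʔ/: profile 6-1 — violates.

2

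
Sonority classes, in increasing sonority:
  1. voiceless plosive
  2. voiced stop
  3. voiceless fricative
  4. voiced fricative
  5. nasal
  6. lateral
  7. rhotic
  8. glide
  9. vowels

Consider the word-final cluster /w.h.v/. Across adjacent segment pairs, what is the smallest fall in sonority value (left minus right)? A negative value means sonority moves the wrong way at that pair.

/w/ — glide, sonority 8.
/h/ — voiceless fricative, sonority 3.
/v/ — voiced fricative, sonority 4.
/w/→/h/: change +5.
/h/→/v/: change -1.
Minimum = -1.

-1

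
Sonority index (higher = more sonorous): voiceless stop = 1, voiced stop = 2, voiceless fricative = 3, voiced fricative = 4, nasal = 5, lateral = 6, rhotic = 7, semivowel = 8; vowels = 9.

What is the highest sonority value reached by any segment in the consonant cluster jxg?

8

/j/ is a semivowel (sonority 8).
/x/ is a voiceless fricative (sonority 3).
/g/ is a voiced stop (sonority 2).
The maximum is 8.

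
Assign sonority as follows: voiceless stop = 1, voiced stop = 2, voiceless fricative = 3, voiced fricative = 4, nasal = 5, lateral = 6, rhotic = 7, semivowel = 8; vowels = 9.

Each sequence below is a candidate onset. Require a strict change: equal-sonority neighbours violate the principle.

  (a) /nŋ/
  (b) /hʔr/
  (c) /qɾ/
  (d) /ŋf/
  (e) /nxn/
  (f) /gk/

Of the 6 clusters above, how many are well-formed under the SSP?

1

(a) 5-5 → violates
(b) 3-1-7 → violates
(c) 1-7 → obeys
(d) 5-3 → violates
(e) 5-3-5 → violates
(f) 2-1 → violates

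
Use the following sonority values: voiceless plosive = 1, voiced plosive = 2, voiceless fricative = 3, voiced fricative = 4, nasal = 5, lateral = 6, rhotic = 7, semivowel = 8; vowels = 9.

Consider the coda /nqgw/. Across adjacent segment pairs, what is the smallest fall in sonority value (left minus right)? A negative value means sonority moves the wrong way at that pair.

/n/ is a nasal (sonority 5).
/q/ is a voiceless plosive (sonority 1).
/g/ is a voiced plosive (sonority 2).
/w/ is a semivowel (sonority 8).
/n/→/q/: change +4.
/q/→/g/: change -1.
/g/→/w/: change -6.
Minimum = -6.

-6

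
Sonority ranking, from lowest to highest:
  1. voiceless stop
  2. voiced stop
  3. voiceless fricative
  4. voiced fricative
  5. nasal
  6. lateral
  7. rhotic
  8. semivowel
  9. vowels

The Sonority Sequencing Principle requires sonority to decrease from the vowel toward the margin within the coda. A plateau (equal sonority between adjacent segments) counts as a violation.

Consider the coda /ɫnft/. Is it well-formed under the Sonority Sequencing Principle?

/ɫ/ — lateral, sonority 6.
/n/ — nasal, sonority 5.
/f/ — voiceless fricative, sonority 3.
/t/ — voiceless stop, sonority 1.
The profile 6-5-3-1 strictly falls, so the coda satisfies the SSP.

yes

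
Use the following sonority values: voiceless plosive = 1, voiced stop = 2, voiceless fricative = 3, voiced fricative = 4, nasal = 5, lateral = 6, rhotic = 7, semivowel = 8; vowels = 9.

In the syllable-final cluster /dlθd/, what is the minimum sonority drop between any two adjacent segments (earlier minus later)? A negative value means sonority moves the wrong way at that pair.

/d/ — voiced stop, sonority 2.
/l/ — lateral, sonority 6.
/θ/ — voiceless fricative, sonority 3.
/d/ — voiced stop, sonority 2.
/d/→/l/: change -4.
/l/→/θ/: change +3.
/θ/→/d/: change +1.
Minimum = -4.

-4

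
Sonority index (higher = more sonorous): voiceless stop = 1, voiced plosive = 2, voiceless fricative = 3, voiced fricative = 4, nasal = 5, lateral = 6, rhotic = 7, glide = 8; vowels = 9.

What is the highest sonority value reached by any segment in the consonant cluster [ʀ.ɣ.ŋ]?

7

/ʀ/ is a rhotic (sonority 7).
/ɣ/ is a voiced fricative (sonority 4).
/ŋ/ is a nasal (sonority 5).
The maximum is 7.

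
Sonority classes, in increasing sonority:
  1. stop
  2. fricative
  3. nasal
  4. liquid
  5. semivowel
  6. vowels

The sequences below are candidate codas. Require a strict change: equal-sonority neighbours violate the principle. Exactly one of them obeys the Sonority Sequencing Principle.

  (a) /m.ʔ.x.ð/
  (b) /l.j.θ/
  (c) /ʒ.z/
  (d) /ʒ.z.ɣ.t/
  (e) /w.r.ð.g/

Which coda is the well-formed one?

e

(a) 3-1-2-2 → violates
(b) 4-5-2 → violates
(c) 2-2 → violates
(d) 2-2-2-1 → violates
(e) 5-4-2-1 → obeys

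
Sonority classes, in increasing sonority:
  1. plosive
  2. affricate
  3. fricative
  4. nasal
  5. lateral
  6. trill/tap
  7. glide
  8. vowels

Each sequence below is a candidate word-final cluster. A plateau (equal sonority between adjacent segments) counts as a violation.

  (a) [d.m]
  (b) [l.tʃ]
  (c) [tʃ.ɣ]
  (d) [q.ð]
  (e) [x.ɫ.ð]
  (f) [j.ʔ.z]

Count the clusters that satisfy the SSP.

1

(a) 1-4 → violates
(b) 5-2 → obeys
(c) 2-3 → violates
(d) 1-3 → violates
(e) 3-5-3 → violates
(f) 7-1-3 → violates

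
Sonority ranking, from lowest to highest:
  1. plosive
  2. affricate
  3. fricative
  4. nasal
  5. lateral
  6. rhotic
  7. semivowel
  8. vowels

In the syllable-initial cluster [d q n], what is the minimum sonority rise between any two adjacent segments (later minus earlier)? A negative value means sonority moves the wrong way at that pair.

0

/d/ — plosive, sonority 1.
/q/ — plosive, sonority 1.
/n/ — nasal, sonority 4.
/d/→/q/: change +0.
/q/→/n/: change +3.
Minimum = 0.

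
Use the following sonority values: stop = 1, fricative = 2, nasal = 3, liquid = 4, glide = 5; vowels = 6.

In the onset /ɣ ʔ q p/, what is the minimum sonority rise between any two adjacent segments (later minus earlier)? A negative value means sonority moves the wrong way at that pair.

-1

/ɣ/: fricative = 2.
/ʔ/: stop = 1.
/q/: stop = 1.
/p/: stop = 1.
/ɣ/→/ʔ/: change -1.
/ʔ/→/q/: change +0.
/q/→/p/: change +0.
Minimum = -1.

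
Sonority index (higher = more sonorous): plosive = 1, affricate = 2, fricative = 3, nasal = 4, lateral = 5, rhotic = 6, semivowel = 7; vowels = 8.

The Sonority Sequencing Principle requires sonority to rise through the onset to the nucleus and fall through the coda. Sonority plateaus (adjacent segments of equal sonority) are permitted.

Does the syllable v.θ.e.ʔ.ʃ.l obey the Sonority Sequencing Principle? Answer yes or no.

no

Onset: /v/ is a fricative (sonority 3), /θ/ is a fricative (sonority 3); then the nucleus /e/ (sonority 8).
Onset profile 3-3-8 — rises to the nucleus.
Coda: /ʔ/ is a plosive (sonority 1), /ʃ/ is a fricative (sonority 3), /l/ is a lateral (sonority 5).
Coda profile 8-1-3-5 — does not fall throughout.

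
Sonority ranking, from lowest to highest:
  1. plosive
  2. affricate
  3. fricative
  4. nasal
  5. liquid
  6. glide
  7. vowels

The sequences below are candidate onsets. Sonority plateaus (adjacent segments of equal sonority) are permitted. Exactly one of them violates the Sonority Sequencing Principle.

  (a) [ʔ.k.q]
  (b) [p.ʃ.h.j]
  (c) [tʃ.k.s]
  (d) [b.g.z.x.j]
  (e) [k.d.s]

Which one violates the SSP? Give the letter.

(a) [ʔ.k.q]: profile 1-1-1 — obeys.
(b) [p.ʃ.h.j]: profile 1-3-3-6 — obeys.
(c) [tʃ.k.s]: profile 2-1-3 — violates.
(d) [b.g.z.x.j]: profile 1-1-3-3-6 — obeys.
(e) [k.d.s]: profile 1-1-3 — obeys.

c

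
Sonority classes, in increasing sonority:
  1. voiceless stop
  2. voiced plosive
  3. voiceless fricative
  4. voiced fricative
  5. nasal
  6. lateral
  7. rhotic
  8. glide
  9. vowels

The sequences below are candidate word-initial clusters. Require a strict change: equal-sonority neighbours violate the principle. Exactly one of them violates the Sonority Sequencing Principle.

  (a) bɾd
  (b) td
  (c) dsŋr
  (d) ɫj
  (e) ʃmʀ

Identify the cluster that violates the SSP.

a

(a) 2-7-2 → violates
(b) 1-2 → obeys
(c) 2-3-5-7 → obeys
(d) 6-8 → obeys
(e) 3-5-7 → obeys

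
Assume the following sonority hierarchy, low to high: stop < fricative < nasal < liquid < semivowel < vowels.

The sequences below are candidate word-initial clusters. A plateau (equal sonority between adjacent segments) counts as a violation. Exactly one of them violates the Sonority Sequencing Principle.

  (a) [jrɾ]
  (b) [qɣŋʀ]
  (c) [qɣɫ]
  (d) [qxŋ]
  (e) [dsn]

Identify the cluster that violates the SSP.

(a) 5-4-4 → violates
(b) 1-2-3-4 → obeys
(c) 1-2-4 → obeys
(d) 1-2-3 → obeys
(e) 1-2-3 → obeys

a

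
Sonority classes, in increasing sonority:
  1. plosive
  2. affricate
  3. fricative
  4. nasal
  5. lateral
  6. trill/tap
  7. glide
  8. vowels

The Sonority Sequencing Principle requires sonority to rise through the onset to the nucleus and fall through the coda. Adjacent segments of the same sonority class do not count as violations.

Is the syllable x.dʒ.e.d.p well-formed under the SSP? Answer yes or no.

Onset: /x/ is a fricative (sonority 3), /dʒ/ is an affricate (sonority 2); then the nucleus /e/ (sonority 8).
Onset profile 3-2-8 — does not rise throughout.
Coda: /d/ is a plosive (sonority 1), /p/ is a plosive (sonority 1).
Coda profile 8-1-1 — falls from the nucleus.

no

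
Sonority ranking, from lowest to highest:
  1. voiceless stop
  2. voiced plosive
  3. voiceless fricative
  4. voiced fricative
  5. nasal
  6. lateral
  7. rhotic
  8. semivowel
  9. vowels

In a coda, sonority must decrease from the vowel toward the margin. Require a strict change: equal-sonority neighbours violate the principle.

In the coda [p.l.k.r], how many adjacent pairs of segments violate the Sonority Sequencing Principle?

/p/ is a voiceless stop (sonority 1).
/l/ is a lateral (sonority 6).
/k/ is a voiceless stop (sonority 1).
/r/ is a rhotic (sonority 7).
/p/→/l/: 1→6 (does not fall) — violation.
/l/→/k/: 6→1 (falls) — ok.
/k/→/r/: 1→7 (does not fall) — violation.

2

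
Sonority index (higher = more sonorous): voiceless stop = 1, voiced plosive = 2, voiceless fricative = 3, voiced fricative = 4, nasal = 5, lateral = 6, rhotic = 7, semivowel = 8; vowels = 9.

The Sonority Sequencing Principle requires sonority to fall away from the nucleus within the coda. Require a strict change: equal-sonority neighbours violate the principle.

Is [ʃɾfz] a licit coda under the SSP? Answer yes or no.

no

/ʃ/ is a voiceless fricative (sonority 3).
/ɾ/ is a rhotic (sonority 7).
/f/ is a voiceless fricative (sonority 3).
/z/ is a voiced fricative (sonority 4).
The profile is 3-7-3-4. Between /ʃ/ (3) and /ɾ/ (7) sonority does not fall, so the cluster violates the SSP.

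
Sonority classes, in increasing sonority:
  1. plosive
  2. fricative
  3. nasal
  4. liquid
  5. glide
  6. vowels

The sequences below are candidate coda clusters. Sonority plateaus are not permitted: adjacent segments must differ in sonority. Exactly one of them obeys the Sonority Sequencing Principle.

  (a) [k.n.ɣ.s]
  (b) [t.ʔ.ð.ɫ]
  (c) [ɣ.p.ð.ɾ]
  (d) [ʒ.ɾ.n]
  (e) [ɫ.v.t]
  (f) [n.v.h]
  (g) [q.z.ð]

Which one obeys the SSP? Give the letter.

e

(a) [k.n.ɣ.s]: profile 1-3-2-2 — violates.
(b) [t.ʔ.ð.ɫ]: profile 1-1-2-4 — violates.
(c) [ɣ.p.ð.ɾ]: profile 2-1-2-4 — violates.
(d) [ʒ.ɾ.n]: profile 2-4-3 — violates.
(e) [ɫ.v.t]: profile 4-2-1 — obeys.
(f) [n.v.h]: profile 3-2-2 — violates.
(g) [q.z.ð]: profile 1-2-2 — violates.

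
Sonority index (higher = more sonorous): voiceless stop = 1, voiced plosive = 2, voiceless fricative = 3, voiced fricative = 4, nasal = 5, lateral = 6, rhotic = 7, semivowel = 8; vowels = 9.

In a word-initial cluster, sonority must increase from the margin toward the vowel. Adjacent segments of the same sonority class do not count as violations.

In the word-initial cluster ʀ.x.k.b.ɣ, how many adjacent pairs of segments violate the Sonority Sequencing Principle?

/ʀ/ is a rhotic (sonority 7).
/x/ is a voiceless fricative (sonority 3).
/k/ is a voiceless stop (sonority 1).
/b/ is a voiced plosive (sonority 2).
/ɣ/ is a voiced fricative (sonority 4).
/ʀ/→/x/: 7→3 (does not rise) — violation.
/x/→/k/: 3→1 (does not rise) — violation.
/k/→/b/: 1→2 (rises) — ok.
/b/→/ɣ/: 2→4 (rises) — ok.

2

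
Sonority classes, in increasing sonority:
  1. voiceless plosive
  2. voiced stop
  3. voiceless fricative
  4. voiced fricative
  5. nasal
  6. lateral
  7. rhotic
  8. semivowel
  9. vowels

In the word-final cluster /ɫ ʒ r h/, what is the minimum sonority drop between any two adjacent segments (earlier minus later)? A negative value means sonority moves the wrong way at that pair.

-3

/ɫ/: lateral = 6.
/ʒ/: voiced fricative = 4.
/r/: rhotic = 7.
/h/: voiceless fricative = 3.
/ɫ/→/ʒ/: change +2.
/ʒ/→/r/: change -3.
/r/→/h/: change +4.
Minimum = -3.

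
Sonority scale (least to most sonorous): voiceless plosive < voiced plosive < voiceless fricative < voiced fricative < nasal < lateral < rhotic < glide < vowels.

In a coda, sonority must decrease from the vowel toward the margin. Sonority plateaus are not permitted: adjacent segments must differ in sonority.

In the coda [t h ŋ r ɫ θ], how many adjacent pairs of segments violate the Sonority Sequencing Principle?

/t/: voiceless plosive = 1.
/h/: voiceless fricative = 3.
/ŋ/: nasal = 5.
/r/: rhotic = 7.
/ɫ/: lateral = 6.
/θ/: voiceless fricative = 3.
/t/→/h/: 1→3 (does not fall) — violation.
/h/→/ŋ/: 3→5 (does not fall) — violation.
/ŋ/→/r/: 5→7 (does not fall) — violation.
/r/→/ɫ/: 7→6 (falls) — ok.
/ɫ/→/θ/: 6→3 (falls) — ok.

3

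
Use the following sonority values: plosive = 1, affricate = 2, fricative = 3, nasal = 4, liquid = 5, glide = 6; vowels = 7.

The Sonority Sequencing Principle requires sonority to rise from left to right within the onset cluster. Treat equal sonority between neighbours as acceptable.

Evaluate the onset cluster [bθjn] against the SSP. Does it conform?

/b/ — plosive, sonority 1.
/θ/ — fricative, sonority 3.
/j/ — glide, sonority 6.
/n/ — nasal, sonority 4.
The profile is 1-3-6-4. Between /j/ (6) and /n/ (4) sonority does not rise, so the cluster violates the SSP.

no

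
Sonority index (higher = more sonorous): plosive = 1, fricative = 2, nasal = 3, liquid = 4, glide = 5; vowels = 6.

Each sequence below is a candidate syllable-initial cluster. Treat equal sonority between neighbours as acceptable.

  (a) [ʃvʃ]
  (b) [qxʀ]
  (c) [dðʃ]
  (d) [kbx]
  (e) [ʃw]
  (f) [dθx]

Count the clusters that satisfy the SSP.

(a) 2-2-2 → obeys
(b) 1-2-4 → obeys
(c) 1-2-2 → obeys
(d) 1-1-2 → obeys
(e) 2-5 → obeys
(f) 1-2-2 → obeys

6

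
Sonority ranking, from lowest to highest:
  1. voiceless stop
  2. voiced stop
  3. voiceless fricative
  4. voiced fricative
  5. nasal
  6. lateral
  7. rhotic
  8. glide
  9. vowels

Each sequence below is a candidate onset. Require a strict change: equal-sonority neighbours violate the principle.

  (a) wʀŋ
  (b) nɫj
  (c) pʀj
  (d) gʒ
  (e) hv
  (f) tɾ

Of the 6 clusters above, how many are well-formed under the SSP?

5

(a) 8-7-5 → violates
(b) 5-6-8 → obeys
(c) 1-7-8 → obeys
(d) 2-4 → obeys
(e) 3-4 → obeys
(f) 1-7 → obeys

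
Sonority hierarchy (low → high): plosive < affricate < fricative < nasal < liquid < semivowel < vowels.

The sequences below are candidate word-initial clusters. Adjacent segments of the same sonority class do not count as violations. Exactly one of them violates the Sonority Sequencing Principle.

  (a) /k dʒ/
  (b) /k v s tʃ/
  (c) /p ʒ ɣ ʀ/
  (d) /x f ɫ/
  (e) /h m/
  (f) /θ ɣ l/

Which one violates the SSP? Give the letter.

b

(a) /k dʒ/: profile 1-2 — obeys.
(b) /k v s tʃ/: profile 1-3-3-2 — violates.
(c) /p ʒ ɣ ʀ/: profile 1-3-3-5 — obeys.
(d) /x f ɫ/: profile 3-3-5 — obeys.
(e) /h m/: profile 3-4 — obeys.
(f) /θ ɣ l/: profile 3-3-5 — obeys.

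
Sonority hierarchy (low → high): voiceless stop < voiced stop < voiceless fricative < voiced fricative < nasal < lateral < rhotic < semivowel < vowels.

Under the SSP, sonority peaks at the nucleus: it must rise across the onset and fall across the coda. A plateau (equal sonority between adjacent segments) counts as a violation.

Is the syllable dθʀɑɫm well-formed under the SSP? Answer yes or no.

Onset: /d/ is a voiced stop (sonority 2), /θ/ is a voiceless fricative (sonority 3), /ʀ/ is a rhotic (sonority 7); then the nucleus /ɑ/ (sonority 9).
Onset profile 2-3-7-9 — rises to the nucleus.
Coda: /ɫ/ is a lateral (sonority 6), /m/ is a nasal (sonority 5).
Coda profile 9-6-5 — falls from the nucleus.

yes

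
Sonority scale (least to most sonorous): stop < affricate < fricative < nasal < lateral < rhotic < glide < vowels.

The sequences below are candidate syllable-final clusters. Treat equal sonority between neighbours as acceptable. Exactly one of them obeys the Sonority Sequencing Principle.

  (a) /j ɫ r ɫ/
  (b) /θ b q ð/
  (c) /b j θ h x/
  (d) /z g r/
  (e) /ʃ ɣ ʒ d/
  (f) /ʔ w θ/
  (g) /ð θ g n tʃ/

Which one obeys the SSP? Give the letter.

(a) /j ɫ r ɫ/: profile 7-5-6-5 — violates.
(b) /θ b q ð/: profile 3-1-1-3 — violates.
(c) /b j θ h x/: profile 1-7-3-3-3 — violates.
(d) /z g r/: profile 3-1-6 — violates.
(e) /ʃ ɣ ʒ d/: profile 3-3-3-1 — obeys.
(f) /ʔ w θ/: profile 1-7-3 — violates.
(g) /ð θ g n tʃ/: profile 3-3-1-4-2 — violates.

e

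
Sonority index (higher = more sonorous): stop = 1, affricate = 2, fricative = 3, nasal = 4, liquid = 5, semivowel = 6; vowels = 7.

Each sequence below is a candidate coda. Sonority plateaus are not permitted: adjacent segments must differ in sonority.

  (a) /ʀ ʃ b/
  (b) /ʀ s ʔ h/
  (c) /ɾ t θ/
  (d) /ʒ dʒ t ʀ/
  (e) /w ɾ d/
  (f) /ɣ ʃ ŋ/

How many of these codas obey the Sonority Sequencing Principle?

2

(a) 5-3-1 → obeys
(b) 5-3-1-3 → violates
(c) 5-1-3 → violates
(d) 3-2-1-5 → violates
(e) 6-5-1 → obeys
(f) 3-3-4 → violates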